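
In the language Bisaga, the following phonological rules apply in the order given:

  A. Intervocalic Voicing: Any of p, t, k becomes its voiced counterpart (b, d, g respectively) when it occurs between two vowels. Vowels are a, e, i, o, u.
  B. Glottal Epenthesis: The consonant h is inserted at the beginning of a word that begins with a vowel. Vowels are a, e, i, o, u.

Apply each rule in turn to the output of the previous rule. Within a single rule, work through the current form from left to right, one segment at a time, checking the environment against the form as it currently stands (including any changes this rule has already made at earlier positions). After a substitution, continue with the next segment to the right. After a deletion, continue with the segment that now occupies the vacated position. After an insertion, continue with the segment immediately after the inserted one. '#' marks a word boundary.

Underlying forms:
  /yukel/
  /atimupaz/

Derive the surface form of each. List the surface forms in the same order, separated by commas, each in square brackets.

/yukel/:
  A Intervocalic Voicing: [yukel] → [yugel]
  B Glottal Epenthesis: no change — [yugel]
/atimupaz/:
  A Intervocalic Voicing: [atimupaz] → [adimubaz]
  B Glottal Epenthesis: [adimubaz] → [hadimubaz]

[yugel], [hadimubaz]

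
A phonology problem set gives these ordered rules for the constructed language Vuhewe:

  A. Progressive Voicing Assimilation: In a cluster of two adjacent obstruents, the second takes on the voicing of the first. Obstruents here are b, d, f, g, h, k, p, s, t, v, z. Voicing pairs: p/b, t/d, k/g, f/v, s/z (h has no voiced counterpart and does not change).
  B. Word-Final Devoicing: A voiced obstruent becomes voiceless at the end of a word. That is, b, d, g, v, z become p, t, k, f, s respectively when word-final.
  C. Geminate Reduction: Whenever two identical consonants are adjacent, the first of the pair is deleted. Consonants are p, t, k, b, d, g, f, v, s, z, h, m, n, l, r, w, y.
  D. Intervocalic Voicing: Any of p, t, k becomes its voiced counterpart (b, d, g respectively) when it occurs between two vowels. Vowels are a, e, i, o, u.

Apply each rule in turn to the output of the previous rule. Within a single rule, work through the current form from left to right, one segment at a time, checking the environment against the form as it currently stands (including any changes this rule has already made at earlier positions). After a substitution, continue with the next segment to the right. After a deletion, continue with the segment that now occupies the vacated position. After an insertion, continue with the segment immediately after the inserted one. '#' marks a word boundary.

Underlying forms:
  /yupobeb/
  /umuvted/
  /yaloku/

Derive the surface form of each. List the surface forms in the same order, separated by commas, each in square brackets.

[yubobep], [umuvdet], [yalogu]

/yupobeb/:
  A Progressive Voicing Assimilation: no change — [yupobeb]
  B Word-Final Devoicing: [yupobeb] → [yupobep]
  C Geminate Reduction: no change — [yupobep]
  D Intervocalic Voicing: [yupobep] → [yubobep]
/umuvted/:
  A Progressive Voicing Assimilation: [umuvted] → [umuvded]
  B Word-Final Devoicing: [umuvded] → [umuvdet]
  C Geminate Reduction: no change — [umuvdet]
  D Intervocalic Voicing: no change — [umuvdet]
/yaloku/:
  A Progressive Voicing Assimilation: no change — [yaloku]
  B Word-Final Devoicing: no change — [yaloku]
  C Geminate Reduction: no change — [yaloku]
  D Intervocalic Voicing: [yaloku] → [yalogu]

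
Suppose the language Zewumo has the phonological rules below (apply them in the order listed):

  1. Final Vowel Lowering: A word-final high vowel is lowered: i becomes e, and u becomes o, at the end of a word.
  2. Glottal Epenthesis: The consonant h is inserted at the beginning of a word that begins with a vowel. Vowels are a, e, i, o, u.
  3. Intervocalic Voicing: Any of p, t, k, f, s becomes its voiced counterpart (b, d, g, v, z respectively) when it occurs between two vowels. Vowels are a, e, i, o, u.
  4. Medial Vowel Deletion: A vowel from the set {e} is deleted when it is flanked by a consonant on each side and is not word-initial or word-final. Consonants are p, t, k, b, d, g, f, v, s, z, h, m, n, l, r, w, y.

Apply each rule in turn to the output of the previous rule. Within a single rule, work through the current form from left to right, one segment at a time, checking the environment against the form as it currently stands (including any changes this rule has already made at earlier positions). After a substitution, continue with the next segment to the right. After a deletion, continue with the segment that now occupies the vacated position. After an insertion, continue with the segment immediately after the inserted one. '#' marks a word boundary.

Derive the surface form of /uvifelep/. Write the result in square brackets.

1 Final Vowel Lowering: no change — [uvifelep]
2 Glottal Epenthesis: [uvifelep] → [huvifelep]
3 Intervocalic Voicing: [huvifelep] → [huvivelep]
4 Medial Vowel Deletion: [huvivelep] → [huvivlp]

[huvivlp]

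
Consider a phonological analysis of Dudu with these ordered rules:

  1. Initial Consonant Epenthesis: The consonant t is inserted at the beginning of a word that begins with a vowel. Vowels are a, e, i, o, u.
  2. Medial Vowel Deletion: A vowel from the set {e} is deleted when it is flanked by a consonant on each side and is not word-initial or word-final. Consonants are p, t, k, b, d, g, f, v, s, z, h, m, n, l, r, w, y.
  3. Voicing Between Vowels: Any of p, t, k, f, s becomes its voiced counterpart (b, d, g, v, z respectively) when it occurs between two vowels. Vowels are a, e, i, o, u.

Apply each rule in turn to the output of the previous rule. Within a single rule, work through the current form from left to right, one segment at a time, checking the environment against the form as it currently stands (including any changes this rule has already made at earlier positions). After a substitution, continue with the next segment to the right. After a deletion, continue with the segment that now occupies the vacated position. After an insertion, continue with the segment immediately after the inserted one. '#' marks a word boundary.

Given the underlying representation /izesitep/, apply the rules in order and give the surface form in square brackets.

1 Initial Consonant Epenthesis: [izesitep] → [tizesitep]
2 Medial Vowel Deletion: [tizesitep] → [tizsitp]
3 Voicing Between Vowels: no change — [tizsitp]

[tizsitp]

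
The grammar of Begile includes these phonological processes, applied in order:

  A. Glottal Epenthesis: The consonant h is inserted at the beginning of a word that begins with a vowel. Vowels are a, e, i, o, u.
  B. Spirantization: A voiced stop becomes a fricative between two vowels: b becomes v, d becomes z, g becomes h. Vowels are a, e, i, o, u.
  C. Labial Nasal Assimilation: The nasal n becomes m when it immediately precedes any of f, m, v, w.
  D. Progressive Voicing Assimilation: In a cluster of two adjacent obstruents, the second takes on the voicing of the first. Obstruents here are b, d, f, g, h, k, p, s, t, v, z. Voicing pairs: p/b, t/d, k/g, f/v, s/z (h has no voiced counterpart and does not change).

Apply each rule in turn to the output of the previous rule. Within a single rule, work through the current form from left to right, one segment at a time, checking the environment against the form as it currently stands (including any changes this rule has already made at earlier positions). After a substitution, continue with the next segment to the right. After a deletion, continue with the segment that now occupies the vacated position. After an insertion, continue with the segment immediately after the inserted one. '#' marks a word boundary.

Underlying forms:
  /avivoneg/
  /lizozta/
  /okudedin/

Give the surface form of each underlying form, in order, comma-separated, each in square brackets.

/avivoneg/:
  A Glottal Epenthesis: [avivoneg] → [havivoneg]
  B Spirantization: no change — [havivoneg]
  C Labial Nasal Assimilation: no change — [havivoneg]
  D Progressive Voicing Assimilation: no change — [havivoneg]
/lizozta/:
  A Glottal Epenthesis: no change — [lizozta]
  B Spirantization: no change — [lizozta]
  C Labial Nasal Assimilation: no change — [lizozta]
  D Progressive Voicing Assimilation: [lizozta] → [lizozda]
/okudedin/:
  A Glottal Epenthesis: [okudedin] → [hokudedin]
  B Spirantization: [hokudedin] → [hokuzezin]
  C Labial Nasal Assimilation: no change — [hokuzezin]
  D Progressive Voicing Assimilation: no change — [hokuzezin]

[havivoneg], [lizozda], [hokuzezin]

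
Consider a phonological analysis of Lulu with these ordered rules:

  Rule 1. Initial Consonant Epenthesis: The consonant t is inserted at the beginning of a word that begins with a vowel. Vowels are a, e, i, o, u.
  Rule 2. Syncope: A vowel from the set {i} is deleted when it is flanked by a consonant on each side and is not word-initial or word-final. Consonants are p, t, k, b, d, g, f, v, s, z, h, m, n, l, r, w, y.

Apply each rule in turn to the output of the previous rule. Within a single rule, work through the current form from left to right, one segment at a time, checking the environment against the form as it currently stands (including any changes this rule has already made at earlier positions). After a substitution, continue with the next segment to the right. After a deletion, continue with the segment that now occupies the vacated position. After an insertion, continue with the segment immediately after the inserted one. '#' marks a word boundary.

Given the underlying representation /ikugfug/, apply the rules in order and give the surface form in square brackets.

[tkugfug]

Rule 1 Initial Consonant Epenthesis: [ikugfug] → [tikugfug]
Rule 2 Syncope: [tikugfug] → [tkugfug]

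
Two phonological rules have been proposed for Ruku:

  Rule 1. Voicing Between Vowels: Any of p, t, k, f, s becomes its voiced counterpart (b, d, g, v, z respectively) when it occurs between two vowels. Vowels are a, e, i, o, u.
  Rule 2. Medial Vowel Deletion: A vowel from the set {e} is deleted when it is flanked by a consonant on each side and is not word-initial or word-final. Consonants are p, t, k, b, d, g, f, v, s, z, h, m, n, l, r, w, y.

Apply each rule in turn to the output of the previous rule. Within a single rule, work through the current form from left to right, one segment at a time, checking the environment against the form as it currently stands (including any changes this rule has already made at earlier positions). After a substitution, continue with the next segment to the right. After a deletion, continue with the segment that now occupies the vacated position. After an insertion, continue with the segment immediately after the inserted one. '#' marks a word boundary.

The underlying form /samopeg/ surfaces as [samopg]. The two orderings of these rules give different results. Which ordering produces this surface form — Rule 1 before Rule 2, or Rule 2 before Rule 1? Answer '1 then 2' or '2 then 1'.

2 then 1

Order 1 then 2:
  1 Voicing Between Vowels: [samopeg] → [samobeg]
  2 Medial Vowel Deletion: [samobeg] → [samobg]
  result: [samobg]
Order 2 then 1:
  2 Medial Vowel Deletion: [samopeg] → [samopg]
  1 Voicing Between Vowels: no change — [samopg]
  result: [samopg]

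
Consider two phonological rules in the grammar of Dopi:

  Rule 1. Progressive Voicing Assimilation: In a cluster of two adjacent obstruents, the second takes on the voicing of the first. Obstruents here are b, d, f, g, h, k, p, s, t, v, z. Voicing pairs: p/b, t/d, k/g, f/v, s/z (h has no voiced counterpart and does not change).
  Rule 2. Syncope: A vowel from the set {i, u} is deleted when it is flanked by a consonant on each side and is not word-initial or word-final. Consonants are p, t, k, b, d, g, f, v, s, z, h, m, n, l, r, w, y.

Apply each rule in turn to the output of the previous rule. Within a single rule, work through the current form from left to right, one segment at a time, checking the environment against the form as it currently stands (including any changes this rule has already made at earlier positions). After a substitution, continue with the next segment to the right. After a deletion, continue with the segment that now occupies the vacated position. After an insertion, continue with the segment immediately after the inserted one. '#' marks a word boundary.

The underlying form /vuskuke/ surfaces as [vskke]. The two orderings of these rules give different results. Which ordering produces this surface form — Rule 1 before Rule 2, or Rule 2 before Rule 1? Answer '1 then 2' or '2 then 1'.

1 then 2

Order 1 then 2:
  1 Progressive Voicing Assimilation: no change — [vuskuke]
  2 Syncope: [vuskuke] → [vskke]
  result: [vskke]
Order 2 then 1:
  2 Syncope: [vuskuke] → [vskke]
  1 Progressive Voicing Assimilation: [vskke] → [vzgge]
  result: [vzgge]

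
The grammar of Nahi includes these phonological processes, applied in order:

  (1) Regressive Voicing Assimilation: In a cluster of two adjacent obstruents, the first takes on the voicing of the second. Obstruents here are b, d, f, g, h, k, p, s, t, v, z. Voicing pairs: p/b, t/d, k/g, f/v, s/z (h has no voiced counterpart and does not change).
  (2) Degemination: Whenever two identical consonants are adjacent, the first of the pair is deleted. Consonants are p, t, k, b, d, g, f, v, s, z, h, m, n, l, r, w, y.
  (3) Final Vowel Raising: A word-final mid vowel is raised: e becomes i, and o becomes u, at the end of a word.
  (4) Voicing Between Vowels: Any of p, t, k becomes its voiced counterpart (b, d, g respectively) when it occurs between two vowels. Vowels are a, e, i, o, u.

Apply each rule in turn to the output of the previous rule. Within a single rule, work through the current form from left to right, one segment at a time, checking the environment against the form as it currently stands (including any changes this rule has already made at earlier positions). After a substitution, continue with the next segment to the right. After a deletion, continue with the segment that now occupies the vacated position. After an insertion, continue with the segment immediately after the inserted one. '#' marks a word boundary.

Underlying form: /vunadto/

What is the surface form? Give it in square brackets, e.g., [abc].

(1) Regressive Voicing Assimilation: [vunadto] → [vunatto]
(2) Degemination: [vunatto] → [vunato]
(3) Final Vowel Raising: [vunato] → [vunatu]
(4) Voicing Between Vowels: [vunatu] → [vunadu]

[vunadu]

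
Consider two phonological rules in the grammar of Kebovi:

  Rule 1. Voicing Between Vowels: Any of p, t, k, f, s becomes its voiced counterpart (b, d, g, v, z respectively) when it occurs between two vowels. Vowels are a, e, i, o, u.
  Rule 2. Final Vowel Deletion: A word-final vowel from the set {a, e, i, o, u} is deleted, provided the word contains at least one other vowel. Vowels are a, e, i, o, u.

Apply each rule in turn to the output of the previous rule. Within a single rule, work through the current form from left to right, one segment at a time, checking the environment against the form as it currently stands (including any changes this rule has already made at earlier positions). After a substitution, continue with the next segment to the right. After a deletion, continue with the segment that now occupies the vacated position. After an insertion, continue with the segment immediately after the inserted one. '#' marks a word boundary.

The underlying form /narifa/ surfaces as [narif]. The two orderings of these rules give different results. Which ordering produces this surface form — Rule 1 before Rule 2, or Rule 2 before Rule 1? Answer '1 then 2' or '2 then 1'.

Order 1 then 2:
  1 Voicing Between Vowels: [narifa] → [nariva]
  2 Final Vowel Deletion: [nariva] → [nariv]
  result: [nariv]
Order 2 then 1:
  2 Final Vowel Deletion: [narifa] → [narif]
  1 Voicing Between Vowels: no change — [narif]
  result: [narif]

2 then 1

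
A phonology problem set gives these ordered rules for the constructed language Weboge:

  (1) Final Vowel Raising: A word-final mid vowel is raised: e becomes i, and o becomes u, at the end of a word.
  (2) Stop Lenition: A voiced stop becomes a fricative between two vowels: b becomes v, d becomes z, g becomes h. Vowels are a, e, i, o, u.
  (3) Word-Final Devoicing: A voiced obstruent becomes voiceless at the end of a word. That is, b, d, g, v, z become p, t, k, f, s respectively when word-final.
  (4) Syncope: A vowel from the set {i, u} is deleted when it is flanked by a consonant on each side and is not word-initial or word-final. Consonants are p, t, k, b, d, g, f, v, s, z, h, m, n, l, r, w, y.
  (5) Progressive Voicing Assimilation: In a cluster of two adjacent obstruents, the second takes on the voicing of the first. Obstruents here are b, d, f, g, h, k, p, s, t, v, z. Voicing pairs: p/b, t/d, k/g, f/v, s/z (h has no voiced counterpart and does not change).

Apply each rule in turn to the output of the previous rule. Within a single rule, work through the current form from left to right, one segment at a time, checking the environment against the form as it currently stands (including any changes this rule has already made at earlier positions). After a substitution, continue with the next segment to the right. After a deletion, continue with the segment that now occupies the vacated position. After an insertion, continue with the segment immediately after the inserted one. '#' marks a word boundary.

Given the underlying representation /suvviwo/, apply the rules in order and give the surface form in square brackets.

[sffwu]

(1) Final Vowel Raising: [suvviwo] → [suvviwu]
(2) Stop Lenition: no change — [suvviwu]
(3) Word-Final Devoicing: no change — [suvviwu]
(4) Syncope: [suvviwu] → [svvwu]
(5) Progressive Voicing Assimilation: [svvwu] → [sffwu]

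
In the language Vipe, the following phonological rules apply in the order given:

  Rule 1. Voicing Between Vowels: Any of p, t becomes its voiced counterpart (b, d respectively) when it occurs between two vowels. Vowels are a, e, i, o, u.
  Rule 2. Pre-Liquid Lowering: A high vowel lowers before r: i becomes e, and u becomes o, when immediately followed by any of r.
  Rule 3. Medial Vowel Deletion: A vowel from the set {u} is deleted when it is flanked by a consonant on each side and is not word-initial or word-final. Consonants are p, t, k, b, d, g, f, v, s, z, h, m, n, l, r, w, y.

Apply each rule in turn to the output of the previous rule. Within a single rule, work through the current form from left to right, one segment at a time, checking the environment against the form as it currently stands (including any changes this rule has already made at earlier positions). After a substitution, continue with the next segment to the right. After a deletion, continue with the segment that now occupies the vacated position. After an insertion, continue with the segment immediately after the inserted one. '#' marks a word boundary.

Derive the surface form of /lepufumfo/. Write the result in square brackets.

[lebfmfo]

Rule 1 Voicing Between Vowels: [lepufumfo] → [lebufumfo]
Rule 2 Pre-Liquid Lowering: no change — [lebufumfo]
Rule 3 Medial Vowel Deletion: [lebufumfo] → [lebfmfo]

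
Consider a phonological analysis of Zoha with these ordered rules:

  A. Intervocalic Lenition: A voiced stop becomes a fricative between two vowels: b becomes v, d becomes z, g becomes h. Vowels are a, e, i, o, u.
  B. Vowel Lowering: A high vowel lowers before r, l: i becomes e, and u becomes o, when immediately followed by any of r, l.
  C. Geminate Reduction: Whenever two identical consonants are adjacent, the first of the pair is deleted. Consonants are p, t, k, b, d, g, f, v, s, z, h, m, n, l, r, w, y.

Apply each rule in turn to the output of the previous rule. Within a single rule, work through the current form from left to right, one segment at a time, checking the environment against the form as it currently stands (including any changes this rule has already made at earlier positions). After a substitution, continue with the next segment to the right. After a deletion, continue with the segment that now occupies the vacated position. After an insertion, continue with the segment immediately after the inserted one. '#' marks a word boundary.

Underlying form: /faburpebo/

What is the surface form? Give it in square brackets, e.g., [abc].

A Intervocalic Lenition: [faburpebo] → [favurpevo]
B Vowel Lowering: [favurpevo] → [favorpevo]
C Geminate Reduction: no change — [favorpevo]

[favorpevo]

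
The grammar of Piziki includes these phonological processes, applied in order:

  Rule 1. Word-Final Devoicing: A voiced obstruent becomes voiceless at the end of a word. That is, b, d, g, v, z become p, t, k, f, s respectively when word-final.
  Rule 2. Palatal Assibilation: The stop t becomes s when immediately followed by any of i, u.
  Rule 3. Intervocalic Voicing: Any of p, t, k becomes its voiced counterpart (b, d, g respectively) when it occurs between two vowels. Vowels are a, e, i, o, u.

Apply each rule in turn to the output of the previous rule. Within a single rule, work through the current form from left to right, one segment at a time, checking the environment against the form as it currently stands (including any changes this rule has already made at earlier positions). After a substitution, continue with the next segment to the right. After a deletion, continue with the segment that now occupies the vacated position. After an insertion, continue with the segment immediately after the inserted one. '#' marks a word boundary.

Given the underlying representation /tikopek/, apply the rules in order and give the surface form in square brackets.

Rule 1 Word-Final Devoicing: no change — [tikopek]
Rule 2 Palatal Assibilation: [tikopek] → [sikopek]
Rule 3 Intervocalic Voicing: [sikopek] → [sigobek]

[sigobek]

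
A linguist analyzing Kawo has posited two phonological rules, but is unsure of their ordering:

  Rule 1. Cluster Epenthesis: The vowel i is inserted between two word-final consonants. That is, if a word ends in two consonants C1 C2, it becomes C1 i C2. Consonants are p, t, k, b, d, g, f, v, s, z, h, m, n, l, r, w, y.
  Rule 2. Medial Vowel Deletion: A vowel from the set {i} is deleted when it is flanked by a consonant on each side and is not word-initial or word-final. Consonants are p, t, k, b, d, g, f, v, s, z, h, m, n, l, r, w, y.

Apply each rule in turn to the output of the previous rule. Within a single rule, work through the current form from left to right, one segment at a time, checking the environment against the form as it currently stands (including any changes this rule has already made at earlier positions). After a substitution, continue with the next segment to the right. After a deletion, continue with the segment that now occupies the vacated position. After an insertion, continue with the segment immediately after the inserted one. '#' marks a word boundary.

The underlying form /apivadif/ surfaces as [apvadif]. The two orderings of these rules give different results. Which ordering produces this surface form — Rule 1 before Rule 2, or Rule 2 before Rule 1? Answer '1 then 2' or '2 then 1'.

Order 1 then 2:
  1 Cluster Epenthesis: no change — [apivadif]
  2 Medial Vowel Deletion: [apivadif] → [apvadf]
  result: [apvadf]
Order 2 then 1:
  2 Medial Vowel Deletion: [apivadif] → [apvadf]
  1 Cluster Epenthesis: [apvadf] → [apvadif]
  result: [apvadif]

2 then 1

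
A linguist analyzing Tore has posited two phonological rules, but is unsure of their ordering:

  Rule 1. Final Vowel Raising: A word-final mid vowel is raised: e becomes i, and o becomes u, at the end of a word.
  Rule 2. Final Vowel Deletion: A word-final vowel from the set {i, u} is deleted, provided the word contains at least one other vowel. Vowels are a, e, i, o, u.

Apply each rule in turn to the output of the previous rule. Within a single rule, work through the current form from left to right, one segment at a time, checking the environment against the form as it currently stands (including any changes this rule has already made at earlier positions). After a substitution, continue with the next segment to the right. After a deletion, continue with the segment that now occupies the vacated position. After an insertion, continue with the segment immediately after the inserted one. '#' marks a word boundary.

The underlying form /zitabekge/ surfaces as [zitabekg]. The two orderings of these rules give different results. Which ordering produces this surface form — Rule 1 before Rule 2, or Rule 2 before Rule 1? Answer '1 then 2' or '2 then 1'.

1 then 2

Order 1 then 2:
  1 Final Vowel Raising: [zitabekge] → [zitabekgi]
  2 Final Vowel Deletion: [zitabekgi] → [zitabekg]
  result: [zitabekg]
Order 2 then 1:
  2 Final Vowel Deletion: no change — [zitabekge]
  1 Final Vowel Raising: [zitabekge] → [zitabekgi]
  result: [zitabekgi]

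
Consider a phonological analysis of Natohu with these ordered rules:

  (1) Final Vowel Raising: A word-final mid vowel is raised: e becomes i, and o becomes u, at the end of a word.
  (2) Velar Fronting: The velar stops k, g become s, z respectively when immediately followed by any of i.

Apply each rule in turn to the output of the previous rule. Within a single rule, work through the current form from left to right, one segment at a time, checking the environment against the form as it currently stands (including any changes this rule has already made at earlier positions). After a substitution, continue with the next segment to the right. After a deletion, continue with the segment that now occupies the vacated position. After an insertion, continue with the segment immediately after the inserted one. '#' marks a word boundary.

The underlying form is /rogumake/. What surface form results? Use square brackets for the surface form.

[rogumasi]

(1) Final Vowel Raising: [rogumake] → [rogumaki]
(2) Velar Fronting: [rogumaki] → [rogumasi]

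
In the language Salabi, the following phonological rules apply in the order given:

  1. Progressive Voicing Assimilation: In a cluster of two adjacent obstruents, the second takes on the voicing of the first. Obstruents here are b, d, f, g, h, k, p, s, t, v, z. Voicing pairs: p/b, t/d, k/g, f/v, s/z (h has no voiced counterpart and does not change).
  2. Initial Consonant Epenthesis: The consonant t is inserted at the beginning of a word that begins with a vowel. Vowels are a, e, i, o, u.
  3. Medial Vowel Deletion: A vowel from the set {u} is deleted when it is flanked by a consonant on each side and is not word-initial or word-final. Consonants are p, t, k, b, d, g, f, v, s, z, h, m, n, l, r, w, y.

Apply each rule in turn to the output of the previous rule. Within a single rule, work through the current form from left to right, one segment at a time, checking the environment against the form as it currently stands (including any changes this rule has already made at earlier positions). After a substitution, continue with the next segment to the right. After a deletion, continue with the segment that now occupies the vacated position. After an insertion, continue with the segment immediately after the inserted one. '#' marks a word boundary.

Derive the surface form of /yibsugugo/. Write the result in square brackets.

[yibzggo]

1 Progressive Voicing Assimilation: [yibsugugo] → [yibzugugo]
2 Initial Consonant Epenthesis: no change — [yibzugugo]
3 Medial Vowel Deletion: [yibzugugo] → [yibzggo]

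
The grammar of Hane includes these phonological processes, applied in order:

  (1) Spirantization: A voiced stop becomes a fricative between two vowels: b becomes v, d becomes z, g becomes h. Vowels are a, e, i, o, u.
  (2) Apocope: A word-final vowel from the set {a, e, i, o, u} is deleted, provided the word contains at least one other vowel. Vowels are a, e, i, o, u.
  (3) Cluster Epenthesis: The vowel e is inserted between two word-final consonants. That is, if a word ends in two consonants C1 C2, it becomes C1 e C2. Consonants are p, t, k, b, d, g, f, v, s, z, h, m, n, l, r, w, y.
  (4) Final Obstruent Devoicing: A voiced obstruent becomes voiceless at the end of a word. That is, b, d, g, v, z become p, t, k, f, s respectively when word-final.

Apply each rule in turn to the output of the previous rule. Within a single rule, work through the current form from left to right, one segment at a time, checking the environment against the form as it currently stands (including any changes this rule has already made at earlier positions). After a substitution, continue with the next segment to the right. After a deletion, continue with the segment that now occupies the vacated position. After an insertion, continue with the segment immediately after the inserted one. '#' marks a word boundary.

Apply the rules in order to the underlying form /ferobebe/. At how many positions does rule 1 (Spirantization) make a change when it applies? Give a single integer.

(1) Spirantization: [ferobebe] → [feroveve]
(2) Apocope: [feroveve] → [ferovev]
(3) Cluster Epenthesis: no change — [ferovev]
(4) Final Obstruent Devoicing: [ferovev] → [ferovef]
Rule 1 changed 2 position(s).

2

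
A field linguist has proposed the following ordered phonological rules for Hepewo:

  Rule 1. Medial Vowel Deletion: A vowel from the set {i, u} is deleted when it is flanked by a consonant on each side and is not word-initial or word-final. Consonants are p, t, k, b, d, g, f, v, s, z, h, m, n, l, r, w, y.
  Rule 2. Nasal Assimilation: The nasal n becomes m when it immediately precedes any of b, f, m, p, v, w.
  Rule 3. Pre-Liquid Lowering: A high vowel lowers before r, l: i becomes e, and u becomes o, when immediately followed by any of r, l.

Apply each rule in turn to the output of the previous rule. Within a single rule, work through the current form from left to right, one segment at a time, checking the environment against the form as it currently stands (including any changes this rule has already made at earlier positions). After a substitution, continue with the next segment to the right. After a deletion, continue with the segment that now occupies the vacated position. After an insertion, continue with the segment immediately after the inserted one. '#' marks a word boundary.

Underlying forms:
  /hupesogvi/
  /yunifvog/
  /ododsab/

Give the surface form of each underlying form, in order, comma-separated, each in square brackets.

[hpesogvi], [ymfvog], [ododsab]

/hupesogvi/:
  Rule 1 Medial Vowel Deletion: [hupesogvi] → [hpesogvi]
  Rule 2 Nasal Assimilation: no change — [hpesogvi]
  Rule 3 Pre-Liquid Lowering: no change — [hpesogvi]
/yunifvog/:
  Rule 1 Medial Vowel Deletion: [yunifvog] → [ynfvog]
  Rule 2 Nasal Assimilation: [ynfvog] → [ymfvog]
  Rule 3 Pre-Liquid Lowering: no change — [ymfvog]
/ododsab/:
  Rule 1 Medial Vowel Deletion: no change — [ododsab]
  Rule 2 Nasal Assimilation: no change — [ododsab]
  Rule 3 Pre-Liquid Lowering: no change — [ododsab]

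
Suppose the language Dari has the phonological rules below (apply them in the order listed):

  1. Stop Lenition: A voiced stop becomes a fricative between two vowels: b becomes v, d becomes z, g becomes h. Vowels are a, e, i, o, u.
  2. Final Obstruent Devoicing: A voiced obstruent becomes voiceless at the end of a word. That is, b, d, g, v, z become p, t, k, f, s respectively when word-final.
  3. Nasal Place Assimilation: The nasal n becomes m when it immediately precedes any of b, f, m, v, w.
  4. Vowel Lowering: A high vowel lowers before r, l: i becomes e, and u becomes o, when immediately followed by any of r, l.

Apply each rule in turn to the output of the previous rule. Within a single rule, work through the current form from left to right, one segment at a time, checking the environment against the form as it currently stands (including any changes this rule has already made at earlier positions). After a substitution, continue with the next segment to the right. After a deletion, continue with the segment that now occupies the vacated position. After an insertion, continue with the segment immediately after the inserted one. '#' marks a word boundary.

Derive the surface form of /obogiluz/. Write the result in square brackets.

[ovohelus]

1 Stop Lenition: [obogiluz] → [ovohiluz]
2 Final Obstruent Devoicing: [ovohiluz] → [ovohilus]
3 Nasal Place Assimilation: no change — [ovohilus]
4 Vowel Lowering: [ovohilus] → [ovohelus]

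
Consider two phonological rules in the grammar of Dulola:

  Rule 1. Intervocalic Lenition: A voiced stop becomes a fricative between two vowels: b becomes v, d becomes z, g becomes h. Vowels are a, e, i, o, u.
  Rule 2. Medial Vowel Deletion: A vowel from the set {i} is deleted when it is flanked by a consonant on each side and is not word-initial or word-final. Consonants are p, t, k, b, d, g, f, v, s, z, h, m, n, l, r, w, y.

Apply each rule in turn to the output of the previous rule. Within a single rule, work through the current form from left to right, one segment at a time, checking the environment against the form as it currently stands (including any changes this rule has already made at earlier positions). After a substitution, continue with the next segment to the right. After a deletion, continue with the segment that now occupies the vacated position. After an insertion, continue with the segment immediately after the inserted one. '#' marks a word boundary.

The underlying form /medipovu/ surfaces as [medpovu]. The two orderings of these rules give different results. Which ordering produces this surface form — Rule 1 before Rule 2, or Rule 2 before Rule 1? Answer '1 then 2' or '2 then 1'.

2 then 1

Order 1 then 2:
  1 Intervocalic Lenition: [medipovu] → [mezipovu]
  2 Medial Vowel Deletion: [mezipovu] → [mezpovu]
  result: [mezpovu]
Order 2 then 1:
  2 Medial Vowel Deletion: [medipovu] → [medpovu]
  1 Intervocalic Lenition: no change — [medpovu]
  result: [medpovu]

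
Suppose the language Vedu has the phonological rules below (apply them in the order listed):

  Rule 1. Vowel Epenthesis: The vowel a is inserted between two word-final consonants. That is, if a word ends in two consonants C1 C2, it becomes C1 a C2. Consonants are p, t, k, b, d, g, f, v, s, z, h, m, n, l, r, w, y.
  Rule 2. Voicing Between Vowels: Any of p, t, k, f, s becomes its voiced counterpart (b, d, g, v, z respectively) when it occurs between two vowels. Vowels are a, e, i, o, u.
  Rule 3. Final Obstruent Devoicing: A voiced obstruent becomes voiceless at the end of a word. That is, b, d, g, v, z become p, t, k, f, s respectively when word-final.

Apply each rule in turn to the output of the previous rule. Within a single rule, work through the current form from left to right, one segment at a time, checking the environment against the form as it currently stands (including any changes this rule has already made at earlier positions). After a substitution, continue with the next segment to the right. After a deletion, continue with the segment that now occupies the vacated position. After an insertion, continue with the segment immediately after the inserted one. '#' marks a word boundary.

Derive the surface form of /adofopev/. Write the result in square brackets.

Rule 1 Vowel Epenthesis: no change — [adofopev]
Rule 2 Voicing Between Vowels: [adofopev] → [adovobev]
Rule 3 Final Obstruent Devoicing: [adovobev] → [adovobef]

[adovobef]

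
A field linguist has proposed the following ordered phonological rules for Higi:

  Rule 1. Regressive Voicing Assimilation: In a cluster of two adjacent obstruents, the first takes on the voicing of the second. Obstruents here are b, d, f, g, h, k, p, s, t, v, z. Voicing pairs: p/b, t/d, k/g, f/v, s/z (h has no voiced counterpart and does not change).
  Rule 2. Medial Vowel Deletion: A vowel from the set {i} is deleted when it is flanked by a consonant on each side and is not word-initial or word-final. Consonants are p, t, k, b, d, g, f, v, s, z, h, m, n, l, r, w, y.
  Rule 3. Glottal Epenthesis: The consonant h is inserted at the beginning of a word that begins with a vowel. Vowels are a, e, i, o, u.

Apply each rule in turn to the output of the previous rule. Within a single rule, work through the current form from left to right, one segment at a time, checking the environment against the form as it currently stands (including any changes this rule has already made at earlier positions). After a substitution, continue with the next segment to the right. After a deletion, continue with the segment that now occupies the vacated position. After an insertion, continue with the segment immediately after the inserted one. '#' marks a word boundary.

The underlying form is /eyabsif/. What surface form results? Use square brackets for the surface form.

[heyapsf]

Rule 1 Regressive Voicing Assimilation: [eyabsif] → [eyapsif]
Rule 2 Medial Vowel Deletion: [eyapsif] → [eyapsf]
Rule 3 Glottal Epenthesis: [eyapsf] → [heyapsf]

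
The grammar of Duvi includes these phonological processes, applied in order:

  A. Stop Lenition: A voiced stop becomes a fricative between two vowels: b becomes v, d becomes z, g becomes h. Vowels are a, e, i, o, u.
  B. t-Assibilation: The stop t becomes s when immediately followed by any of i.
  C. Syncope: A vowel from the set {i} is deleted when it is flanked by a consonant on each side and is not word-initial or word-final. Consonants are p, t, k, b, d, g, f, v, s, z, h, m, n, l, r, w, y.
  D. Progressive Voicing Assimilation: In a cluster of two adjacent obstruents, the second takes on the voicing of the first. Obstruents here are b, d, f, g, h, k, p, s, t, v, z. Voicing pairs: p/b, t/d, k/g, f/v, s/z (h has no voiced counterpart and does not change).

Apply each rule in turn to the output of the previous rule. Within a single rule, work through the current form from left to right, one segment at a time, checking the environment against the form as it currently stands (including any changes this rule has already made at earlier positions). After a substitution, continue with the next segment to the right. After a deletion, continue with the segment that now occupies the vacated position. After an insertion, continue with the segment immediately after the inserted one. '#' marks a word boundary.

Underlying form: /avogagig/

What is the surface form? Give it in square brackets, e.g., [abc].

[avohahk]

A Stop Lenition: [avogagig] → [avohahig]
B t-Assibilation: no change — [avohahig]
C Syncope: [avohahig] → [avohahg]
D Progressive Voicing Assimilation: [avohahg] → [avohahk]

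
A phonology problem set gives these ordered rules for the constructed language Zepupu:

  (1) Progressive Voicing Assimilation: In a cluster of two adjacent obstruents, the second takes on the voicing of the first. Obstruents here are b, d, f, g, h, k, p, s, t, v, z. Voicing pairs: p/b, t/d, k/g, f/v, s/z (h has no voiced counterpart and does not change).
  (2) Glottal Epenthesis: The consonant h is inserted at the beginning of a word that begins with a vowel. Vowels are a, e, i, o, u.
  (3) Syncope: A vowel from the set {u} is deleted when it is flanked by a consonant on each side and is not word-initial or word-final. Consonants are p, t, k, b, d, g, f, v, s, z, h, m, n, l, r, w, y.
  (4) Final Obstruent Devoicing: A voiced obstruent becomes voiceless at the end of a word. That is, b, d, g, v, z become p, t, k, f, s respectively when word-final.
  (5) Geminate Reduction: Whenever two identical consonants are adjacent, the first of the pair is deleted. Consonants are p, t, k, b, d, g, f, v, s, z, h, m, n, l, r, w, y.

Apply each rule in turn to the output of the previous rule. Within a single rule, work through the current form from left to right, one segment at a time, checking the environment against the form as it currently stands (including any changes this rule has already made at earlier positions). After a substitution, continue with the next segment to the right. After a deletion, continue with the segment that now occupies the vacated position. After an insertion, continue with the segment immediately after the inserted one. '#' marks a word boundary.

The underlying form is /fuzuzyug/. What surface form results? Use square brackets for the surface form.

(1) Progressive Voicing Assimilation: no change — [fuzuzyug]
(2) Glottal Epenthesis: no change — [fuzuzyug]
(3) Syncope: [fuzuzyug] → [fzzyg]
(4) Final Obstruent Devoicing: [fzzyg] → [fzzyk]
(5) Geminate Reduction: [fzzyk] → [fzyk]

[fzyk]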